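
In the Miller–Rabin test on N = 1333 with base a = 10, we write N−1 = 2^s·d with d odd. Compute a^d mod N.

1333 − 1 = 1332 = 2^2 · 333, so d = 333.
10^1 ≡ 10 (mod 1333)
10^2 ≡ 10^2 = 100 ≡ 100 (mod 1333)
10^4 ≡ 100^2 = 10000 ≡ 669 (mod 1333)
10^8 ≡ 669^2 = 447561 ≡ 1006 (mod 1333)
10^16 ≡ 1006^2 = 1012036 ≡ 289 (mod 1333)
10^32 ≡ 289^2 = 83521 ≡ 875 (mod 1333)
10^64 ≡ 875^2 = 765625 ≡ 483 (mod 1333)
10^128 ≡ 483^2 = 233289 ≡ 14 (mod 1333)
10^256 ≡ 14^2 = 196 ≡ 196 (mod 1333)
333 = 256 + 64 + 8 + 4 + 1 in binary powers of 2.
So 10^333 ≡ 196 · 483 · 1006 · 669 · 10 ≡ 907 (mod 1333).
Squaring chain: 907 → 188; never reaches −1, so base 10 is a Miller–Rabin witness that 1333 is composite.

907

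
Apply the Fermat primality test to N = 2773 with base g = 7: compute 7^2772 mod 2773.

1521

7^1 ≡ 7 (mod 2773)
7^2 ≡ 7^2 = 49 ≡ 49 (mod 2773)
7^4 ≡ 49^2 = 2401 ≡ 2401 (mod 2773)
7^8 ≡ 2401^2 = 5764801 ≡ 2507 (mod 2773)
7^16 ≡ 2507^2 = 6285049 ≡ 1431 (mod 2773)
7^32 ≡ 1431^2 = 2047761 ≡ 1287 (mod 2773)
7^64 ≡ 1287^2 = 1656369 ≡ 888 (mod 2773)
7^128 ≡ 888^2 = 788544 ≡ 1012 (mod 2773)
7^256 ≡ 1012^2 = 1024144 ≡ 907 (mod 2773)
7^512 ≡ 907^2 = 822649 ≡ 1841 (mod 2773)
7^1024 ≡ 1841^2 = 3389281 ≡ 675 (mod 2773)
7^2048 ≡ 675^2 = 455625 ≡ 853 (mod 2773)
2772 = 2048 + 512 + 128 + 64 + 16 + 4 in binary powers of 2.
So 7^2772 ≡ 853 · 1841 · 1012 · 888 · 1431 · 2401 ≡ 1521 (mod 2773).
Since 1521 ≠ 1, base 7 is a Fermat witness: 2773 is composite.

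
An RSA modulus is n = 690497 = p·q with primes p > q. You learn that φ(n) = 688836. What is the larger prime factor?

839

φ(n) = (p−1)(q−1) = n − (p+q) + 1, so p + q = 690497 − 688836 + 1 = 1662.
p and q are the roots of t² − 1662t + 690497 = 0.
Discriminant: 1662² − 4·690497 = 2762244 − 2761988 = 256; √256 = 16.
q = (1662 − 16)/2 = 823, p = (1662 + 16)/2 = 839.
Check: 823 · 839 = 690497.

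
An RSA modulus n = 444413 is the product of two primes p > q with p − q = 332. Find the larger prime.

Since p = q + 332, we have 444413 = q(q + 332), so q² + 332q − 444413 = 0.
Discriminant: 332² + 4·444413 = 110224 + 1777652 = 1887876; √1887876 = 1374.
q = (−332 + 1374)/2 = 521, and p = q + 332 = 853.
Check: 521 · 853 = 444413.

853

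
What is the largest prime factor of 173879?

173879 = 31 · 5609
5609 = 71 · 79
79 is prime.
So 173879 = 31 · 71 · 79; the largest prime factor is 79.

79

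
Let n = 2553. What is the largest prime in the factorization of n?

2553 = 3 · 851
851 = 23 · 37
37 is prime.
So 2553 = 3 · 23 · 37; the largest prime factor is 37.

37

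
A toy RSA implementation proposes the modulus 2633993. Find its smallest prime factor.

37

2633993 is odd.
Digit sum 35, not divisible by 3.
Ends in 3: not divisible by 5.
7: 2633993 = 7·376284 + 5
11: 2633993 = 11·239453 + 10
13: 2633993 = 13·202614 + 11
17: 2633993 = 17·154940 + 13
19: 2633993 = 19·138631 + 4
23: 2633993 = 23·114521 + 10
29: 2633993 = 29·90827 + 10
31: 2633993 = 31·84967 + 16
37: 2633993 = 37·71189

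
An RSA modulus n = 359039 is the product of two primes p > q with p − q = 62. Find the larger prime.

Since p = q + 62, we have 359039 = q(q + 62), so q² + 62q − 359039 = 0.
Discriminant: 62² + 4·359039 = 3844 + 1436156 = 1440000; √1440000 = 1200.
q = (−62 + 1200)/2 = 569, and p = q + 62 = 631.
Check: 569 · 631 = 359039.

631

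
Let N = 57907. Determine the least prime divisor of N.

57907 is odd.
Digit sum 28, not divisible by 3.
Ends in 7: not divisible by 5.
7: 57907 = 7·8272 + 3
11: 57907 = 11·5264 + 3
13: 57907 = 13·4454 + 5
17: 57907 = 17·3406 + 5
19: 57907 = 19·3047 + 14
23: 57907 = 23·2517 + 16
29: 57907 = 29·1996 + 23
31: 57907 = 31·1867 + 30
37: 57907 = 37·1565 + 2
41: 57907 = 41·1412 + 15
43: 57907 = 43·1346 + 29
47: 57907 = 47·1232 + 3
53: 57907 = 53·1092 + 31
59: 57907 = 59·981 + 28
61: 57907 = 61·949 + 18
67: 57907 = 67·864 + 19
71: 57907 = 71·815 + 42
73: 57907 = 73·793 + 18
79: 57907 = 79·733

79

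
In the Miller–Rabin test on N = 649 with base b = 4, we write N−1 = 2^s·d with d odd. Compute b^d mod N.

26

649 − 1 = 648 = 2^3 · 81, so d = 81.
4^1 ≡ 4 (mod 649)
4^2 ≡ 4^2 = 16 ≡ 16 (mod 649)
4^4 ≡ 16^2 = 256 ≡ 256 (mod 649)
4^8 ≡ 256^2 = 65536 ≡ 636 (mod 649)
4^16 ≡ 636^2 = 404496 ≡ 169 (mod 649)
4^32 ≡ 169^2 = 28561 ≡ 5 (mod 649)
4^64 ≡ 5^2 = 25 ≡ 25 (mod 649)
81 = 64 + 16 + 1 in binary powers of 2.
So 4^81 ≡ 25 · 169 · 4 ≡ 26 (mod 649).
Squaring chain: 26 → 27 → 80; never reaches −1, so base 4 is a Miller–Rabin witness that 649 is composite.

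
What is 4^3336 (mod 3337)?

4^1 ≡ 4 (mod 3337)
4^2 ≡ 4^2 = 16 ≡ 16 (mod 3337)
4^4 ≡ 16^2 = 256 ≡ 256 (mod 3337)
4^8 ≡ 256^2 = 65536 ≡ 2133 (mod 3337)
4^16 ≡ 2133^2 = 4549689 ≡ 1358 (mod 3337)
4^32 ≡ 1358^2 = 1844164 ≡ 2140 (mod 3337)
4^64 ≡ 2140^2 = 4579600 ≡ 1236 (mod 3337)
4^128 ≡ 1236^2 = 1527696 ≡ 2687 (mod 3337)
4^256 ≡ 2687^2 = 7219969 ≡ 2038 (mod 3337)
4^512 ≡ 2038^2 = 4153444 ≡ 2216 (mod 3337)
4^1024 ≡ 2216^2 = 4910656 ≡ 1929 (mod 3337)
4^2048 ≡ 1929^2 = 3721041 ≡ 286 (mod 3337)
3336 = 2048 + 1024 + 256 + 8 in binary powers of 2.
So 4^3336 ≡ 286 · 1929 · 2038 · 2133 ≡ 192 (mod 3337).
Since 192 ≠ 1, base 4 is a Fermat witness: 3337 is composite.

192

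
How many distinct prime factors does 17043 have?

17043 = 3 · 5681
5681 = 13 · 437
437 = 19 · 23
17043 = 3 · 13 · 19 · 23, which has 4 distinct prime factors.

4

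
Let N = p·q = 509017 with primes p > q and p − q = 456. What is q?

Since p = q + 456, we have 509017 = q(q + 456), so q² + 456q − 509017 = 0.
Discriminant: 456² + 4·509017 = 207936 + 2036068 = 2244004; √2244004 = 1498.
q = (−456 + 1498)/2 = 521, and p = q + 456 = 977.
Check: 521 · 977 = 509017.

521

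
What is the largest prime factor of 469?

469 = 7 · 67
67 is prime.
So 469 = 7 · 67; the largest prime factor is 67.

67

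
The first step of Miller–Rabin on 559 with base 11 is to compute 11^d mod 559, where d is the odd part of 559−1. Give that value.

559 − 1 = 558 = 2^1 · 279, so d = 279.
11^1 ≡ 11 (mod 559)
11^2 ≡ 11^2 = 121 ≡ 121 (mod 559)
11^4 ≡ 121^2 = 14641 ≡ 107 (mod 559)
11^8 ≡ 107^2 = 11449 ≡ 269 (mod 559)
11^16 ≡ 269^2 = 72361 ≡ 250 (mod 559)
11^32 ≡ 250^2 = 62500 ≡ 451 (mod 559)
11^64 ≡ 451^2 = 203401 ≡ 484 (mod 559)
11^128 ≡ 484^2 = 234256 ≡ 35 (mod 559)
11^256 ≡ 35^2 = 1225 ≡ 107 (mod 559)
279 = 256 + 16 + 4 + 2 + 1 in binary powers of 2.
So 11^279 ≡ 107 · 250 · 107 · 121 · 11 ≡ 434 (mod 559).
Squaring chain: 434; never reaches −1, so base 11 is a Miller–Rabin witness that 559 is composite.

434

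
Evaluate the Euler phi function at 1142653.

1106640

Factor: 1142653 = 59 · 107 · 181.
φ(1142653) = (59−1) · (107−1) · (181−1) = 58 · 106 · 180 = 1106640.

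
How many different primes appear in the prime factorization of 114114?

6

114114 = 2 · 57057
57057 = 3 · 19019
19019 = 7 · 2717
2717 = 11 · 247
247 = 13 · 19
114114 = 2 · 3 · 7 · 11 · 13 · 19, which has 6 distinct prime factors.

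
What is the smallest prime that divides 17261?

41

17261 is odd.
Digit sum 17, not divisible by 3.
Ends in 1: not divisible by 5.
7: 17261 = 7·2465 + 6
11: 17261 = 11·1569 + 2
13: 17261 = 13·1327 + 10
17: 17261 = 17·1015 + 6
19: 17261 = 19·908 + 9
23: 17261 = 23·750 + 11
29: 17261 = 29·595 + 6
31: 17261 = 31·556 + 25
37: 17261 = 37·466 + 19
41: 17261 = 41·421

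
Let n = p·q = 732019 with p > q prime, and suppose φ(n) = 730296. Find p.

φ(n) = (p−1)(q−1) = n − (p+q) + 1, so p + q = 732019 − 730296 + 1 = 1724.
p and q are the roots of t² − 1724t + 732019 = 0.
Discriminant: 1724² − 4·732019 = 2972176 − 2928076 = 44100; √44100 = 210.
q = (1724 − 210)/2 = 757, p = (1724 + 210)/2 = 967.
Check: 757 · 967 = 732019.

967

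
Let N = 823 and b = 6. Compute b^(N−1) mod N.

1

6^1 ≡ 6 (mod 823)
6^2 ≡ 6^2 = 36 ≡ 36 (mod 823)
6^4 ≡ 36^2 = 1296 ≡ 473 (mod 823)
6^8 ≡ 473^2 = 223729 ≡ 696 (mod 823)
6^16 ≡ 696^2 = 484416 ≡ 492 (mod 823)
6^32 ≡ 492^2 = 242064 ≡ 102 (mod 823)
6^64 ≡ 102^2 = 10404 ≡ 528 (mod 823)
6^128 ≡ 528^2 = 278784 ≡ 610 (mod 823)
6^256 ≡ 610^2 = 372100 ≡ 104 (mod 823)
6^512 ≡ 104^2 = 10816 ≡ 117 (mod 823)
822 = 512 + 256 + 32 + 16 + 4 + 2 in binary powers of 2.
So 6^822 ≡ 117 · 104 · 102 · 492 · 473 · 36 ≡ 1 (mod 823).
Since the result is 1, base 6 gives no evidence that 823 is composite.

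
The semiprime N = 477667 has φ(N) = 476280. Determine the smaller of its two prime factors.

631

φ(n) = (p−1)(q−1) = n − (p+q) + 1, so p + q = 477667 − 476280 + 1 = 1388.
p and q are the roots of t² − 1388t + 477667 = 0.
Discriminant: 1388² − 4·477667 = 1926544 − 1910668 = 15876; √15876 = 126.
q = (1388 − 126)/2 = 631, p = (1388 + 126)/2 = 757.
Check: 631 · 757 = 477667.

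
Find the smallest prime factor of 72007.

72007 is odd.
Digit sum 16, not divisible by 3.
Ends in 7: not divisible by 5.
7: 72007 = 7·10286 + 5
11: 72007 = 11·6546 + 1
13: 72007 = 13·5539

13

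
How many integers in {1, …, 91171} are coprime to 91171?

82560

Factor: 91171 = 17 · 31 · 173.
φ(91171) = (17−1) · (31−1) · (173−1) = 16 · 30 · 172 = 82560.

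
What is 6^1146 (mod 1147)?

776

6^1 ≡ 6 (mod 1147)
6^2 ≡ 6^2 = 36 ≡ 36 (mod 1147)
6^4 ≡ 36^2 = 1296 ≡ 149 (mod 1147)
6^8 ≡ 149^2 = 22201 ≡ 408 (mod 1147)
6^16 ≡ 408^2 = 166464 ≡ 149 (mod 1147)
6^32 ≡ 149^2 = 22201 ≡ 408 (mod 1147)
6^64 ≡ 408^2 = 166464 ≡ 149 (mod 1147)
6^128 ≡ 149^2 = 22201 ≡ 408 (mod 1147)
6^256 ≡ 408^2 = 166464 ≡ 149 (mod 1147)
6^512 ≡ 149^2 = 22201 ≡ 408 (mod 1147)
6^1024 ≡ 408^2 = 166464 ≡ 149 (mod 1147)
1146 = 1024 + 64 + 32 + 16 + 8 + 2 in binary powers of 2.
So 6^1146 ≡ 149 · 149 · 408 · 149 · 408 · 36 ≡ 776 (mod 1147).
Since 776 ≠ 1, base 6 is a Fermat witness: 1147 is composite.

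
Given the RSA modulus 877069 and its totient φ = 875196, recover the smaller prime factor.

φ(n) = (p−1)(q−1) = n − (p+q) + 1, so p + q = 877069 − 875196 + 1 = 1874.
p and q are the roots of t² − 1874t + 877069 = 0.
Discriminant: 1874² − 4·877069 = 3511876 − 3508276 = 3600; √3600 = 60.
q = (1874 − 60)/2 = 907, p = (1874 + 60)/2 = 967.
Check: 907 · 967 = 877069.

907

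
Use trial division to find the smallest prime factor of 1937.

13

1937 is odd.
Digit sum 20, not divisible by 3.
Ends in 7: not divisible by 5.
7: 1937 = 7·276 + 5
11: 1937 = 11·176 + 1
13: 1937 = 13·149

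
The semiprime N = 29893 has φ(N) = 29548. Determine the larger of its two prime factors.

φ(n) = (p−1)(q−1) = n − (p+q) + 1, so p + q = 29893 − 29548 + 1 = 346.
p and q are the roots of t² − 346t + 29893 = 0.
Discriminant: 346² − 4·29893 = 119716 − 119572 = 144; √144 = 12.
q = (346 − 12)/2 = 167, p = (346 + 12)/2 = 179.
Check: 167 · 179 = 29893.

179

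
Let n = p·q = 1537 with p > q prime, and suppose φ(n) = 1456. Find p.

53

φ(n) = (p−1)(q−1) = n − (p+q) + 1, so p + q = 1537 − 1456 + 1 = 82.
p and q are the roots of t² − 82t + 1537 = 0.
Discriminant: 82² − 4·1537 = 6724 − 6148 = 576; √576 = 24.
q = (82 − 24)/2 = 29, p = (82 + 24)/2 = 53.
Check: 29 · 53 = 1537.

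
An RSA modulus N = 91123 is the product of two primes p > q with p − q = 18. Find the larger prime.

Since p = q + 18, we have 91123 = q(q + 18), so q² + 18q − 91123 = 0.
Discriminant: 18² + 4·91123 = 324 + 364492 = 364816; √364816 = 604.
q = (−18 + 604)/2 = 293, and p = q + 18 = 311.
Check: 293 · 311 = 91123.

311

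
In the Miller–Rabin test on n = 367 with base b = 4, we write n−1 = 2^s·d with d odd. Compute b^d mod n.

367 − 1 = 366 = 2^1 · 183, so d = 183.
4^1 ≡ 4 (mod 367)
4^2 ≡ 4^2 = 16 ≡ 16 (mod 367)
4^4 ≡ 16^2 = 256 ≡ 256 (mod 367)
4^8 ≡ 256^2 = 65536 ≡ 210 (mod 367)
4^16 ≡ 210^2 = 44100 ≡ 60 (mod 367)
4^32 ≡ 60^2 = 3600 ≡ 297 (mod 367)
4^64 ≡ 297^2 = 88209 ≡ 129 (mod 367)
4^128 ≡ 129^2 = 16641 ≡ 126 (mod 367)
183 = 128 + 32 + 16 + 4 + 2 + 1 in binary powers of 2.
So 4^183 ≡ 126 · 297 · 60 · 256 · 16 · 4 ≡ 1 (mod 367).
Since 4^d ≡ 1 (mod 367), base 4 does not prove 367 composite.

1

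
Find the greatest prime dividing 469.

469 = 7 · 67
67 is prime.
So 469 = 7 · 67; the largest prime factor is 67.

67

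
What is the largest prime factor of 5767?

79

5767 = 73 · 79
79 is prime.
So 5767 = 73 · 79; the largest prime factor is 79.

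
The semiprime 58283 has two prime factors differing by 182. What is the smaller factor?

Since p = q + 182, we have 58283 = q(q + 182), so q² + 182q − 58283 = 0.
Discriminant: 182² + 4·58283 = 33124 + 233132 = 266256; √266256 = 516.
q = (−182 + 516)/2 = 167, and p = q + 182 = 349.
Check: 167 · 349 = 58283.

167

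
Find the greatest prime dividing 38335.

41

38335 = 5 · 7667
7667 = 11 · 697
697 = 17 · 41
41 is prime.
So 38335 = 5 · 11 · 17 · 41; the largest prime factor is 41.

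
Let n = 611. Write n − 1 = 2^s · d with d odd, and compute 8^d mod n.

307

611 − 1 = 610 = 2^1 · 305, so d = 305.
8^1 ≡ 8 (mod 611)
8^2 ≡ 8^2 = 64 ≡ 64 (mod 611)
8^4 ≡ 64^2 = 4096 ≡ 430 (mod 611)
8^8 ≡ 430^2 = 184900 ≡ 378 (mod 611)
8^16 ≡ 378^2 = 142884 ≡ 521 (mod 611)
8^32 ≡ 521^2 = 271441 ≡ 157 (mod 611)
8^64 ≡ 157^2 = 24649 ≡ 209 (mod 611)
8^128 ≡ 209^2 = 43681 ≡ 300 (mod 611)
8^256 ≡ 300^2 = 90000 ≡ 183 (mod 611)
305 = 256 + 32 + 16 + 1 in binary powers of 2.
So 8^305 ≡ 183 · 157 · 521 · 8 ≡ 307 (mod 611).
Squaring chain: 307; never reaches −1, so base 8 is a Miller–Rabin witness that 611 is composite.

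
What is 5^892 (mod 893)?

5^1 ≡ 5 (mod 893)
5^2 ≡ 5^2 = 25 ≡ 25 (mod 893)
5^4 ≡ 25^2 = 625 ≡ 625 (mod 893)
5^8 ≡ 625^2 = 390625 ≡ 384 (mod 893)
5^16 ≡ 384^2 = 147456 ≡ 111 (mod 893)
5^32 ≡ 111^2 = 12321 ≡ 712 (mod 893)
5^64 ≡ 712^2 = 506944 ≡ 613 (mod 893)
5^128 ≡ 613^2 = 375769 ≡ 709 (mod 893)
5^256 ≡ 709^2 = 502681 ≡ 815 (mod 893)
5^512 ≡ 815^2 = 664225 ≡ 726 (mod 893)
892 = 512 + 256 + 64 + 32 + 16 + 8 + 4 in binary powers of 2.
So 5^892 ≡ 726 · 815 · 613 · 712 · 111 · 384 · 625 ≡ 613 (mod 893).
Since 613 ≠ 1, base 5 is a Fermat witness: 893 is composite.

613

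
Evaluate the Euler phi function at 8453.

8268

Factor: 8453 = 79 · 107.
φ(8453) = (79−1) · (107−1) = 78 · 106 = 8268.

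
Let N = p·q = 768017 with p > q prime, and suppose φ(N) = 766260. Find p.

φ(n) = (p−1)(q−1) = n − (p+q) + 1, so p + q = 768017 − 766260 + 1 = 1758.
p and q are the roots of t² − 1758t + 768017 = 0.
Discriminant: 1758² − 4·768017 = 3090564 − 3072068 = 18496; √18496 = 136.
q = (1758 − 136)/2 = 811, p = (1758 + 136)/2 = 947.
Check: 811 · 947 = 768017.

947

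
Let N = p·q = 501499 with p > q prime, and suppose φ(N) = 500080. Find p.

761

φ(n) = (p−1)(q−1) = n − (p+q) + 1, so p + q = 501499 − 500080 + 1 = 1420.
p and q are the roots of t² − 1420t + 501499 = 0.
Discriminant: 1420² − 4·501499 = 2016400 − 2005996 = 10404; √10404 = 102.
q = (1420 − 102)/2 = 659, p = (1420 + 102)/2 = 761.
Check: 659 · 761 = 501499.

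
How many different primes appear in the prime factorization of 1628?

1628 = 2^2 · 407
407 = 11 · 37
1628 = 2^2 · 11 · 37, which has 3 distinct prime factors.

3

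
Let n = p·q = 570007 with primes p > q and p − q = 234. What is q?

Since p = q + 234, we have 570007 = q(q + 234), so q² + 234q − 570007 = 0.
Discriminant: 234² + 4·570007 = 54756 + 2280028 = 2334784; √2334784 = 1528.
q = (−234 + 1528)/2 = 647, and p = q + 234 = 881.
Check: 647 · 881 = 570007.

647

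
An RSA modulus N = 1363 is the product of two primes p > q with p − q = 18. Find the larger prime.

Since p = q + 18, we have 1363 = q(q + 18), so q² + 18q − 1363 = 0.
Discriminant: 18² + 4·1363 = 324 + 5452 = 5776; √5776 = 76.
q = (−18 + 76)/2 = 29, and p = q + 18 = 47.
Check: 29 · 47 = 1363.

47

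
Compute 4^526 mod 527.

4^1 ≡ 4 (mod 527)
4^2 ≡ 4^2 = 16 ≡ 16 (mod 527)
4^4 ≡ 16^2 = 256 ≡ 256 (mod 527)
4^8 ≡ 256^2 = 65536 ≡ 188 (mod 527)
4^16 ≡ 188^2 = 35344 ≡ 35 (mod 527)
4^32 ≡ 35^2 = 1225 ≡ 171 (mod 527)
4^64 ≡ 171^2 = 29241 ≡ 256 (mod 527)
4^128 ≡ 256^2 = 65536 ≡ 188 (mod 527)
4^256 ≡ 188^2 = 35344 ≡ 35 (mod 527)
4^512 ≡ 35^2 = 1225 ≡ 171 (mod 527)
526 = 512 + 8 + 4 + 2 in binary powers of 2.
So 4^526 ≡ 171 · 188 · 256 · 16 ≡ 407 (mod 527).
Since 407 ≠ 1, base 4 is a Fermat witness: 527 is composite.

407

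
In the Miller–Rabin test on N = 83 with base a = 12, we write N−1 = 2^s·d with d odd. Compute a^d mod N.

83 − 1 = 82 = 2^1 · 41, so d = 41.
12^1 ≡ 12 (mod 83)
12^2 ≡ 12^2 = 144 ≡ 61 (mod 83)
12^4 ≡ 61^2 = 3721 ≡ 69 (mod 83)
12^8 ≡ 69^2 = 4761 ≡ 30 (mod 83)
12^16 ≡ 30^2 = 900 ≡ 70 (mod 83)
12^32 ≡ 70^2 = 4900 ≡ 3 (mod 83)
41 = 32 + 8 + 1 in binary powers of 2.
So 12^41 ≡ 3 · 30 · 12 ≡ 1 (mod 83).
Since 12^d ≡ 1 (mod 83), base 12 does not prove 83 composite.

1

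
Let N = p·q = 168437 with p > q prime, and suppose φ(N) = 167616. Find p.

φ(n) = (p−1)(q−1) = n − (p+q) + 1, so p + q = 168437 − 167616 + 1 = 822.
p and q are the roots of t² − 822t + 168437 = 0.
Discriminant: 822² − 4·168437 = 675684 − 673748 = 1936; √1936 = 44.
q = (822 − 44)/2 = 389, p = (822 + 44)/2 = 433.
Check: 389 · 433 = 168437.

433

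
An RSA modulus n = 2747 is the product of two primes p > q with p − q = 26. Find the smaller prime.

Since p = q + 26, we have 2747 = q(q + 26), so q² + 26q − 2747 = 0.
Discriminant: 26² + 4·2747 = 676 + 10988 = 11664; √11664 = 108.
q = (−26 + 108)/2 = 41, and p = q + 26 = 67.
Check: 41 · 67 = 2747.

41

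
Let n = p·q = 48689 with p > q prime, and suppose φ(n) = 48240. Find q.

181

φ(n) = (p−1)(q−1) = n − (p+q) + 1, so p + q = 48689 − 48240 + 1 = 450.
p and q are the roots of t² − 450t + 48689 = 0.
Discriminant: 450² − 4·48689 = 202500 − 194756 = 7744; √7744 = 88.
q = (450 − 88)/2 = 181, p = (450 + 88)/2 = 269.
Check: 181 · 269 = 48689.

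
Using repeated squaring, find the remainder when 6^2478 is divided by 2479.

6^1 ≡ 6 (mod 2479)
6^2 ≡ 6^2 = 36 ≡ 36 (mod 2479)
6^4 ≡ 36^2 = 1296 ≡ 1296 (mod 2479)
6^8 ≡ 1296^2 = 1679616 ≡ 1333 (mod 2479)
6^16 ≡ 1333^2 = 1776889 ≡ 1925 (mod 2479)
6^32 ≡ 1925^2 = 3705625 ≡ 1999 (mod 2479)
6^64 ≡ 1999^2 = 3996001 ≡ 2332 (mod 2479)
6^128 ≡ 2332^2 = 5438224 ≡ 1777 (mod 2479)
6^256 ≡ 1777^2 = 3157729 ≡ 1962 (mod 2479)
6^512 ≡ 1962^2 = 3849444 ≡ 2036 (mod 2479)
6^1024 ≡ 2036^2 = 4145296 ≡ 408 (mod 2479)
6^2048 ≡ 408^2 = 166464 ≡ 371 (mod 2479)
2478 = 2048 + 256 + 128 + 32 + 8 + 4 + 2 in binary powers of 2.
So 6^2478 ≡ 371 · 1962 · 1777 · 1999 · 1333 · 1296 · 36 ≡ 2293 (mod 2479).
Since 2293 ≠ 1, base 6 is a Fermat witness: 2479 is composite.

2293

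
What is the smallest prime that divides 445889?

47

445889 is odd.
Digit sum 38, not divisible by 3.
Ends in 9: not divisible by 5.
7: 445889 = 7·63698 + 3
11: 445889 = 11·40535 + 4
13: 445889 = 13·34299 + 2
17: 445889 = 17·26228 + 13
19: 445889 = 19·23467 + 16
23: 445889 = 23·19386 + 11
29: 445889 = 29·15375 + 14
31: 445889 = 31·14383 + 16
37: 445889 = 37·12051 + 2
41: 445889 = 41·10875 + 14
43: 445889 = 43·10369 + 22
47: 445889 = 47·9487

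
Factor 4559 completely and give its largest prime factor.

97

4559 = 47 · 97
97 is prime.
So 4559 = 47 · 97; the largest prime factor is 97.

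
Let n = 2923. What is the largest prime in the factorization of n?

2923 = 37 · 79
79 is prime.
So 2923 = 37 · 79; the largest prime factor is 79.

79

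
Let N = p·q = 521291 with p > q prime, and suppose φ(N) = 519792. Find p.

φ(n) = (p−1)(q−1) = n − (p+q) + 1, so p + q = 521291 − 519792 + 1 = 1500.
p and q are the roots of t² − 1500t + 521291 = 0.
Discriminant: 1500² − 4·521291 = 2250000 − 2085164 = 164836; √164836 = 406.
q = (1500 − 406)/2 = 547, p = (1500 + 406)/2 = 953.
Check: 547 · 953 = 521291.

953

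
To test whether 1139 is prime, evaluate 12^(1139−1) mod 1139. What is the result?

12^1 ≡ 12 (mod 1139)
12^2 ≡ 12^2 = 144 ≡ 144 (mod 1139)
12^4 ≡ 144^2 = 20736 ≡ 234 (mod 1139)
12^8 ≡ 234^2 = 54756 ≡ 84 (mod 1139)
12^16 ≡ 84^2 = 7056 ≡ 222 (mod 1139)
12^32 ≡ 222^2 = 49284 ≡ 307 (mod 1139)
12^64 ≡ 307^2 = 94249 ≡ 851 (mod 1139)
12^128 ≡ 851^2 = 724201 ≡ 936 (mod 1139)
12^256 ≡ 936^2 = 876096 ≡ 205 (mod 1139)
12^512 ≡ 205^2 = 42025 ≡ 1021 (mod 1139)
12^1024 ≡ 1021^2 = 1042441 ≡ 256 (mod 1139)
1138 = 1024 + 64 + 32 + 16 + 2 in binary powers of 2.
So 12^1138 ≡ 256 · 851 · 307 · 222 · 144 ≡ 892 (mod 1139).
Since 892 ≠ 1, base 12 is a Fermat witness: 1139 is composite.

892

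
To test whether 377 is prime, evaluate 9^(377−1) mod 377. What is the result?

256

9^1 ≡ 9 (mod 377)
9^2 ≡ 9^2 = 81 ≡ 81 (mod 377)
9^4 ≡ 81^2 = 6561 ≡ 152 (mod 377)
9^8 ≡ 152^2 = 23104 ≡ 107 (mod 377)
9^16 ≡ 107^2 = 11449 ≡ 139 (mod 377)
9^32 ≡ 139^2 = 19321 ≡ 94 (mod 377)
9^64 ≡ 94^2 = 8836 ≡ 165 (mod 377)
9^128 ≡ 165^2 = 27225 ≡ 81 (mod 377)
9^256 ≡ 81^2 = 6561 ≡ 152 (mod 377)
376 = 256 + 64 + 32 + 16 + 8 in binary powers of 2.
So 9^376 ≡ 152 · 165 · 94 · 139 · 107 ≡ 256 (mod 377).
Since 256 ≠ 1, base 9 is a Fermat witness: 377 is composite.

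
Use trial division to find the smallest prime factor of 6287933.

43

6287933 is odd.
Digit sum 38, not divisible by 3.
Ends in 3: not divisible by 5.
7: 6287933 = 7·898276 + 1
11: 6287933 = 11·571630 + 3
13: 6287933 = 13·483687 + 2
17: 6287933 = 17·369878 + 7
19: 6287933 = 19·330943 + 16
23: 6287933 = 23·273388 + 9
29: 6287933 = 29·216825 + 8
31: 6287933 = 31·202836 + 17
37: 6287933 = 37·169944 + 5
41: 6287933 = 41·153364 + 9
43: 6287933 = 43·146231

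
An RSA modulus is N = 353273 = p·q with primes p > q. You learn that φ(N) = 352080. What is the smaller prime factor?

541

φ(n) = (p−1)(q−1) = n − (p+q) + 1, so p + q = 353273 − 352080 + 1 = 1194.
p and q are the roots of t² − 1194t + 353273 = 0.
Discriminant: 1194² − 4·353273 = 1425636 − 1413092 = 12544; √12544 = 112.
q = (1194 − 112)/2 = 541, p = (1194 + 112)/2 = 653.
Check: 541 · 653 = 353273.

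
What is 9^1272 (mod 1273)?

9^1 ≡ 9 (mod 1273)
9^2 ≡ 9^2 = 81 ≡ 81 (mod 1273)
9^4 ≡ 81^2 = 6561 ≡ 196 (mod 1273)
9^8 ≡ 196^2 = 38416 ≡ 226 (mod 1273)
9^16 ≡ 226^2 = 51076 ≡ 156 (mod 1273)
9^32 ≡ 156^2 = 24336 ≡ 149 (mod 1273)
9^64 ≡ 149^2 = 22201 ≡ 560 (mod 1273)
9^128 ≡ 560^2 = 313600 ≡ 442 (mod 1273)
9^256 ≡ 442^2 = 195364 ≡ 595 (mod 1273)
9^512 ≡ 595^2 = 354025 ≡ 131 (mod 1273)
9^1024 ≡ 131^2 = 17161 ≡ 612 (mod 1273)
1272 = 1024 + 128 + 64 + 32 + 16 + 8 in binary powers of 2.
So 9^1272 ≡ 612 · 442 · 560 · 149 · 156 · 226 ≡ 710 (mod 1273).
Since 710 ≠ 1, base 9 is a Fermat witness: 1273 is composite.

710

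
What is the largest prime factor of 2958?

2958 = 2 · 1479
1479 = 3 · 493
493 = 17 · 29
29 is prime.
So 2958 = 2 · 3 · 17 · 29; the largest prime factor is 29.

29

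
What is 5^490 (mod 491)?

5^1 ≡ 5 (mod 491)
5^2 ≡ 5^2 = 25 ≡ 25 (mod 491)
5^4 ≡ 25^2 = 625 ≡ 134 (mod 491)
5^8 ≡ 134^2 = 17956 ≡ 280 (mod 491)
5^16 ≡ 280^2 = 78400 ≡ 331 (mod 491)
5^32 ≡ 331^2 = 109561 ≡ 68 (mod 491)
5^64 ≡ 68^2 = 4624 ≡ 205 (mod 491)
5^128 ≡ 205^2 = 42025 ≡ 290 (mod 491)
5^256 ≡ 290^2 = 84100 ≡ 139 (mod 491)
490 = 256 + 128 + 64 + 32 + 8 + 2 in binary powers of 2.
So 5^490 ≡ 139 · 290 · 205 · 68 · 280 · 25 ≡ 1 (mod 491).
Since the result is 1, base 5 gives no evidence that 491 is composite.

1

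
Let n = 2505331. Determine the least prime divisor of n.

61

2505331 is odd.
Digit sum 19, not divisible by 3.
Ends in 1: not divisible by 5.
7: 2505331 = 7·357904 + 3
11: 2505331 = 11·227757 + 4
13: 2505331 = 13·192717 + 10
17: 2505331 = 17·147372 + 7
19: 2505331 = 19·131859 + 10
23: 2505331 = 23·108927 + 10
29: 2505331 = 29·86390 + 21
31: 2505331 = 31·80817 + 4
37: 2505331 = 37·67711 + 24
41: 2505331 = 41·61105 + 26
43: 2505331 = 43·58263 + 22
47: 2505331 = 47·53304 + 43
53: 2505331 = 53·47270 + 21
59: 2505331 = 59·42463 + 14
61: 2505331 = 61·41071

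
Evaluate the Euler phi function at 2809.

Factor: 2809 = 53^2.
φ(2809) = 53^1·(53−1) = 2756.

2756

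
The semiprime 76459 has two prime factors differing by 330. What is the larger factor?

Since p = q + 330, we have 76459 = q(q + 330), so q² + 330q − 76459 = 0.
Discriminant: 330² + 4·76459 = 108900 + 305836 = 414736; √414736 = 644.
q = (−330 + 644)/2 = 157, and p = q + 330 = 487.
Check: 157 · 487 = 76459.

487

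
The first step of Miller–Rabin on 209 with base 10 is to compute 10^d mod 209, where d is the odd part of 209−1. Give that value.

209 − 1 = 208 = 2^4 · 13, so d = 13.
10^1 ≡ 10 (mod 209)
10^2 ≡ 10^2 = 100 ≡ 100 (mod 209)
10^4 ≡ 100^2 = 10000 ≡ 177 (mod 209)
10^8 ≡ 177^2 = 31329 ≡ 188 (mod 209)
13 = 8 + 4 + 1 in binary powers of 2.
So 10^13 ≡ 188 · 177 · 10 ≡ 32 (mod 209).
Squaring chain: 32 → 188 → 23 → 111; never reaches −1, so base 10 is a Miller–Rabin witness that 209 is composite.

32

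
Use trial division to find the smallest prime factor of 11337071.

11337071 is odd.
Digit sum 23, not divisible by 3.
Ends in 1: not divisible by 5.
7: 11337071 = 7·1619581 + 4
11: 11337071 = 11·1030642 + 9
13: 11337071 = 13·872082 + 5
17: 11337071 = 17·666886 + 9
19: 11337071 = 19·596687 + 18
23: 11337071 = 23·492916 + 3
29: 11337071 = 29·390933 + 14
31: 11337071 = 31·365711 + 30
37: 11337071 = 37·306407 + 12
41: 11337071 = 41·276513 + 38
43: 11337071 = 43·263652 + 35
47: 11337071 = 47·241214 + 13
53: 11337071 = 53·213907

53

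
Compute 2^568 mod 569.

2^1 ≡ 2 (mod 569)
2^2 ≡ 2^2 = 4 ≡ 4 (mod 569)
2^4 ≡ 4^2 = 16 ≡ 16 (mod 569)
2^8 ≡ 16^2 = 256 ≡ 256 (mod 569)
2^16 ≡ 256^2 = 65536 ≡ 101 (mod 569)
2^32 ≡ 101^2 = 10201 ≡ 528 (mod 569)
2^64 ≡ 528^2 = 278784 ≡ 543 (mod 569)
2^128 ≡ 543^2 = 294849 ≡ 107 (mod 569)
2^256 ≡ 107^2 = 11449 ≡ 69 (mod 569)
2^512 ≡ 69^2 = 4761 ≡ 209 (mod 569)
568 = 512 + 32 + 16 + 8 in binary powers of 2.
So 2^568 ≡ 209 · 528 · 101 · 256 ≡ 1 (mod 569).
Since the result is 1, base 2 gives no evidence that 569 is composite.

1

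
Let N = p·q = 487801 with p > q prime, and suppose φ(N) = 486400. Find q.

φ(n) = (p−1)(q−1) = n − (p+q) + 1, so p + q = 487801 − 486400 + 1 = 1402.
p and q are the roots of t² − 1402t + 487801 = 0.
Discriminant: 1402² − 4·487801 = 1965604 − 1951204 = 14400; √14400 = 120.
q = (1402 − 120)/2 = 641, p = (1402 + 120)/2 = 761.
Check: 641 · 761 = 487801.

641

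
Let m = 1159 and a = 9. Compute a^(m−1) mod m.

790

9^1 ≡ 9 (mod 1159)
9^2 ≡ 9^2 = 81 ≡ 81 (mod 1159)
9^4 ≡ 81^2 = 6561 ≡ 766 (mod 1159)
9^8 ≡ 766^2 = 586756 ≡ 302 (mod 1159)
9^16 ≡ 302^2 = 91204 ≡ 802 (mod 1159)
9^32 ≡ 802^2 = 643204 ≡ 1118 (mod 1159)
9^64 ≡ 1118^2 = 1249924 ≡ 522 (mod 1159)
9^128 ≡ 522^2 = 272484 ≡ 119 (mod 1159)
9^256 ≡ 119^2 = 14161 ≡ 253 (mod 1159)
9^512 ≡ 253^2 = 64009 ≡ 264 (mod 1159)
9^1024 ≡ 264^2 = 69696 ≡ 156 (mod 1159)
1158 = 1024 + 128 + 4 + 2 in binary powers of 2.
So 9^1158 ≡ 156 · 119 · 766 · 81 ≡ 790 (mod 1159).
Since 790 ≠ 1, base 9 is a Fermat witness: 1159 is composite.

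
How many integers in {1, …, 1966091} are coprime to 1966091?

Factor: 1966091 = 61 · 167 · 193.
φ(1966091) = (61−1) · (167−1) · (193−1) = 60 · 166 · 192 = 1912320.

1912320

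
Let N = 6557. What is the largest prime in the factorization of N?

6557 = 79 · 83
83 is prime.
So 6557 = 79 · 83; the largest prime factor is 83.

83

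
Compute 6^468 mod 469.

6^1 ≡ 6 (mod 469)
6^2 ≡ 6^2 = 36 ≡ 36 (mod 469)
6^4 ≡ 36^2 = 1296 ≡ 358 (mod 469)
6^8 ≡ 358^2 = 128164 ≡ 127 (mod 469)
6^16 ≡ 127^2 = 16129 ≡ 183 (mod 469)
6^32 ≡ 183^2 = 33489 ≡ 190 (mod 469)
6^64 ≡ 190^2 = 36100 ≡ 456 (mod 469)
6^128 ≡ 456^2 = 207936 ≡ 169 (mod 469)
6^256 ≡ 169^2 = 28561 ≡ 421 (mod 469)
468 = 256 + 128 + 64 + 16 + 4 in binary powers of 2.
So 6^468 ≡ 421 · 169 · 456 · 183 · 358 ≡ 225 (mod 469).
Since 225 ≠ 1, base 6 is a Fermat witness: 469 is composite.

225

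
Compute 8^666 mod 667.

473

8^1 ≡ 8 (mod 667)
8^2 ≡ 8^2 = 64 ≡ 64 (mod 667)
8^4 ≡ 64^2 = 4096 ≡ 94 (mod 667)
8^8 ≡ 94^2 = 8836 ≡ 165 (mod 667)
8^16 ≡ 165^2 = 27225 ≡ 545 (mod 667)
8^32 ≡ 545^2 = 297025 ≡ 210 (mod 667)
8^64 ≡ 210^2 = 44100 ≡ 78 (mod 667)
8^128 ≡ 78^2 = 6084 ≡ 81 (mod 667)
8^256 ≡ 81^2 = 6561 ≡ 558 (mod 667)
8^512 ≡ 558^2 = 311364 ≡ 542 (mod 667)
666 = 512 + 128 + 16 + 8 + 2 in binary powers of 2.
So 8^666 ≡ 542 · 81 · 545 · 165 · 64 ≡ 473 (mod 667).
Since 473 ≠ 1, base 8 is a Fermat witness: 667 is composite.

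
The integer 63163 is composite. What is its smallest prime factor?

63163 is odd.
Digit sum 19, not divisible by 3.
Ends in 3: not divisible by 5.
7: 63163 = 7·9023 + 2
11: 63163 = 11·5742 + 1
13: 63163 = 13·4858 + 9
17: 63163 = 17·3715 + 8
19: 63163 = 19·3324 + 7
23: 63163 = 23·2746 + 5
29: 63163 = 29·2178 + 1
31: 63163 = 31·2037 + 16
37: 63163 = 37·1707 + 4
41: 63163 = 41·1540 + 23
43: 63163 = 43·1468 + 39
47: 63163 = 47·1343 + 42
53: 63163 = 53·1191 + 40
59: 63163 = 59·1070 + 33
61: 63163 = 61·1035 + 28
67: 63163 = 67·942 + 49
71: 63163 = 71·889 + 44
73: 63163 = 73·865 + 18
79: 63163 = 79·799 + 42
83: 63163 = 83·761

83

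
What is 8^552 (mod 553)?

8^1 ≡ 8 (mod 553)
8^2 ≡ 8^2 = 64 ≡ 64 (mod 553)
8^4 ≡ 64^2 = 4096 ≡ 225 (mod 553)
8^8 ≡ 225^2 = 50625 ≡ 302 (mod 553)
8^16 ≡ 302^2 = 91204 ≡ 512 (mod 553)
8^32 ≡ 512^2 = 262144 ≡ 22 (mod 553)
8^64 ≡ 22^2 = 484 ≡ 484 (mod 553)
8^128 ≡ 484^2 = 234256 ≡ 337 (mod 553)
8^256 ≡ 337^2 = 113569 ≡ 204 (mod 553)
8^512 ≡ 204^2 = 41616 ≡ 141 (mod 553)
552 = 512 + 32 + 8 in binary powers of 2.
So 8^552 ≡ 141 · 22 · 302 ≡ 22 (mod 553).
Since 22 ≠ 1, base 8 is a Fermat witness: 553 is composite.

22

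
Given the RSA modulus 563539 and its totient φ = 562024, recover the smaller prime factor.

φ(n) = (p−1)(q−1) = n − (p+q) + 1, so p + q = 563539 − 562024 + 1 = 1516.
p and q are the roots of t² − 1516t + 563539 = 0.
Discriminant: 1516² − 4·563539 = 2298256 − 2254156 = 44100; √44100 = 210.
q = (1516 − 210)/2 = 653, p = (1516 + 210)/2 = 863.
Check: 653 · 863 = 563539.

653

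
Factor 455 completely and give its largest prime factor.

455 = 5 · 91
91 = 7 · 13
13 is prime.
So 455 = 5 · 7 · 13; the largest prime factor is 13.

13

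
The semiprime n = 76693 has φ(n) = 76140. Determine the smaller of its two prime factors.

271

φ(n) = (p−1)(q−1) = n − (p+q) + 1, so p + q = 76693 − 76140 + 1 = 554.
p and q are the roots of t² − 554t + 76693 = 0.
Discriminant: 554² − 4·76693 = 306916 − 306772 = 144; √144 = 12.
q = (554 − 12)/2 = 271, p = (554 + 12)/2 = 283.
Check: 271 · 283 = 76693.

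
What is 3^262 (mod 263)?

3^1 ≡ 3 (mod 263)
3^2 ≡ 3^2 = 9 ≡ 9 (mod 263)
3^4 ≡ 9^2 = 81 ≡ 81 (mod 263)
3^8 ≡ 81^2 = 6561 ≡ 249 (mod 263)
3^16 ≡ 249^2 = 62001 ≡ 196 (mod 263)
3^32 ≡ 196^2 = 38416 ≡ 18 (mod 263)
3^64 ≡ 18^2 = 324 ≡ 61 (mod 263)
3^128 ≡ 61^2 = 3721 ≡ 39 (mod 263)
3^256 ≡ 39^2 = 1521 ≡ 206 (mod 263)
262 = 256 + 4 + 2 in binary powers of 2.
So 3^262 ≡ 206 · 81 · 9 ≡ 1 (mod 263).
Since the result is 1, base 3 gives no evidence that 263 is composite.

1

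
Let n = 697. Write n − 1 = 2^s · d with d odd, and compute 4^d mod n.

353

697 − 1 = 696 = 2^3 · 87, so d = 87.
4^1 ≡ 4 (mod 697)
4^2 ≡ 4^2 = 16 ≡ 16 (mod 697)
4^4 ≡ 16^2 = 256 ≡ 256 (mod 697)
4^8 ≡ 256^2 = 65536 ≡ 18 (mod 697)
4^16 ≡ 18^2 = 324 ≡ 324 (mod 697)
4^32 ≡ 324^2 = 104976 ≡ 426 (mod 697)
4^64 ≡ 426^2 = 181476 ≡ 256 (mod 697)
87 = 64 + 16 + 4 + 2 + 1 in binary powers of 2.
So 4^87 ≡ 256 · 324 · 256 · 16 · 4 ≡ 353 (mod 697).
Squaring chain: 353 → 543 → 18; never reaches −1, so base 4 is a Miller–Rabin witness that 697 is composite.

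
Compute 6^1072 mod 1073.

6^1 ≡ 6 (mod 1073)
6^2 ≡ 6^2 = 36 ≡ 36 (mod 1073)
6^4 ≡ 36^2 = 1296 ≡ 223 (mod 1073)
6^8 ≡ 223^2 = 49729 ≡ 371 (mod 1073)
6^16 ≡ 371^2 = 137641 ≡ 297 (mod 1073)
6^32 ≡ 297^2 = 88209 ≡ 223 (mod 1073)
6^64 ≡ 223^2 = 49729 ≡ 371 (mod 1073)
6^128 ≡ 371^2 = 137641 ≡ 297 (mod 1073)
6^256 ≡ 297^2 = 88209 ≡ 223 (mod 1073)
6^512 ≡ 223^2 = 49729 ≡ 371 (mod 1073)
6^1024 ≡ 371^2 = 137641 ≡ 297 (mod 1073)
1072 = 1024 + 32 + 16 in binary powers of 2.
So 6^1072 ≡ 297 · 223 · 297 ≡ 371 (mod 1073).
Since 371 ≠ 1, base 6 is a Fermat witness: 1073 is composite.

371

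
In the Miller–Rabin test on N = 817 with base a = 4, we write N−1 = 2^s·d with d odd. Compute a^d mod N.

790

817 − 1 = 816 = 2^4 · 51, so d = 51.
4^1 ≡ 4 (mod 817)
4^2 ≡ 4^2 = 16 ≡ 16 (mod 817)
4^4 ≡ 16^2 = 256 ≡ 256 (mod 817)
4^8 ≡ 256^2 = 65536 ≡ 176 (mod 817)
4^16 ≡ 176^2 = 30976 ≡ 747 (mod 817)
4^32 ≡ 747^2 = 558009 ≡ 815 (mod 817)
51 = 32 + 16 + 2 + 1 in binary powers of 2.
So 4^51 ≡ 815 · 747 · 16 · 4 ≡ 790 (mod 817).
Squaring chain: 790 → 729 → 391 → 102; never reaches −1, so base 4 is a Miller–Rabin witness that 817 is composite.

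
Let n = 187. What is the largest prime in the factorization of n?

17

187 = 11 · 17
17 is prime.
So 187 = 11 · 17; the largest prime factor is 17.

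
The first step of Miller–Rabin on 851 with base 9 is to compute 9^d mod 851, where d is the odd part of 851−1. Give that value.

303

851 − 1 = 850 = 2^1 · 425, so d = 425.
9^1 ≡ 9 (mod 851)
9^2 ≡ 9^2 = 81 ≡ 81 (mod 851)
9^4 ≡ 81^2 = 6561 ≡ 604 (mod 851)
9^8 ≡ 604^2 = 364816 ≡ 588 (mod 851)
9^16 ≡ 588^2 = 345744 ≡ 238 (mod 851)
9^32 ≡ 238^2 = 56644 ≡ 478 (mod 851)
9^64 ≡ 478^2 = 228484 ≡ 416 (mod 851)
9^128 ≡ 416^2 = 173056 ≡ 303 (mod 851)
9^256 ≡ 303^2 = 91809 ≡ 752 (mod 851)
425 = 256 + 128 + 32 + 8 + 1 in binary powers of 2.
So 9^425 ≡ 752 · 303 · 478 · 588 · 9 ≡ 303 (mod 851).
Squaring chain: 303; never reaches −1, so base 9 is a Miller–Rabin witness that 851 is composite.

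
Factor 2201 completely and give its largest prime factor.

2201 = 31 · 71
71 is prime.
So 2201 = 31 · 71; the largest prime factor is 71.

71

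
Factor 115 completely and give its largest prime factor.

23

115 = 5 · 23
23 is prime.
So 115 = 5 · 23; the largest prime factor is 23.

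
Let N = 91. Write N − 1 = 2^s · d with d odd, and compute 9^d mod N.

1

91 − 1 = 90 = 2^1 · 45, so d = 45.
9^1 ≡ 9 (mod 91)
9^2 ≡ 9^2 = 81 ≡ 81 (mod 91)
9^4 ≡ 81^2 = 6561 ≡ 9 (mod 91)
9^8 ≡ 9^2 = 81 ≡ 81 (mod 91)
9^16 ≡ 81^2 = 6561 ≡ 9 (mod 91)
9^32 ≡ 9^2 = 81 ≡ 81 (mod 91)
45 = 32 + 8 + 4 + 1 in binary powers of 2.
So 9^45 ≡ 81 · 81 · 9 · 9 ≡ 1 (mod 91).
Since 9^d ≡ 1 (mod 91), base 9 does not prove 91 composite.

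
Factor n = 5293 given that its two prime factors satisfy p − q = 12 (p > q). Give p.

79

Since p = q + 12, we have 5293 = q(q + 12), so q² + 12q − 5293 = 0.
Discriminant: 12² + 4·5293 = 144 + 21172 = 21316; √21316 = 146.
q = (−12 + 146)/2 = 67, and p = q + 12 = 79.
Check: 67 · 79 = 5293.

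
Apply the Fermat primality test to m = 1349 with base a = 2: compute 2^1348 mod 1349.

2^1 ≡ 2 (mod 1349)
2^2 ≡ 2^2 = 4 ≡ 4 (mod 1349)
2^4 ≡ 4^2 = 16 ≡ 16 (mod 1349)
2^8 ≡ 16^2 = 256 ≡ 256 (mod 1349)
2^16 ≡ 256^2 = 65536 ≡ 784 (mod 1349)
2^32 ≡ 784^2 = 614656 ≡ 861 (mod 1349)
2^64 ≡ 861^2 = 741321 ≡ 720 (mod 1349)
2^128 ≡ 720^2 = 518400 ≡ 384 (mod 1349)
2^256 ≡ 384^2 = 147456 ≡ 415 (mod 1349)
2^512 ≡ 415^2 = 172225 ≡ 902 (mod 1349)
2^1024 ≡ 902^2 = 813604 ≡ 157 (mod 1349)
1348 = 1024 + 256 + 64 + 4 in binary powers of 2.
So 2^1348 ≡ 157 · 415 · 720 · 16 ≡ 651 (mod 1349).
Since 651 ≠ 1, base 2 is a Fermat witness: 1349 is composite.

651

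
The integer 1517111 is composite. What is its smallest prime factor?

37

1517111 is odd.
Digit sum 17, not divisible by 3.
Ends in 1: not divisible by 5.
7: 1517111 = 7·216730 + 1
11: 1517111 = 11·137919 + 2
13: 1517111 = 13·116700 + 11
17: 1517111 = 17·89241 + 14
19: 1517111 = 19·79847 + 18
23: 1517111 = 23·65961 + 8
29: 1517111 = 29·52314 + 5
31: 1517111 = 31·48939 + 2
37: 1517111 = 37·41003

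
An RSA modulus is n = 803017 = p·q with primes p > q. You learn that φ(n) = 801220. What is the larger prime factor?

φ(n) = (p−1)(q−1) = n − (p+q) + 1, so p + q = 803017 − 801220 + 1 = 1798.
p and q are the roots of t² − 1798t + 803017 = 0.
Discriminant: 1798² − 4·803017 = 3232804 − 3212068 = 20736; √20736 = 144.
q = (1798 − 144)/2 = 827, p = (1798 + 144)/2 = 971.
Check: 827 · 971 = 803017.

971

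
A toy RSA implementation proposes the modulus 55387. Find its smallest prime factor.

55387 is odd.
Digit sum 28, not divisible by 3.
Ends in 7: not divisible by 5.
7: 55387 = 7·7912 + 3
11: 55387 = 11·5035 + 2
13: 55387 = 13·4260 + 7
17: 55387 = 17·3258 + 1
19: 55387 = 19·2915 + 2
23: 55387 = 23·2408 + 3
29: 55387 = 29·1909 + 26
31: 55387 = 31·1786 + 21
37: 55387 = 37·1496 + 35
41: 55387 = 41·1350 + 37
43: 55387 = 43·1288 + 3
47: 55387 = 47·1178 + 21
53: 55387 = 53·1045 + 2
59: 55387 = 59·938 + 45
61: 55387 = 61·907 + 60
67: 55387 = 67·826 + 45
71: 55387 = 71·780 + 7
73: 55387 = 73·758 + 53
79: 55387 = 79·701 + 8
83: 55387 = 83·667 + 26
89: 55387 = 89·622 + 29
97: 55387 = 97·571

97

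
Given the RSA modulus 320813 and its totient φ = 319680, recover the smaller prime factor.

φ(n) = (p−1)(q−1) = n − (p+q) + 1, so p + q = 320813 − 319680 + 1 = 1134.
p and q are the roots of t² − 1134t + 320813 = 0.
Discriminant: 1134² − 4·320813 = 1285956 − 1283252 = 2704; √2704 = 52.
q = (1134 − 52)/2 = 541, p = (1134 + 52)/2 = 593.
Check: 541 · 593 = 320813.

541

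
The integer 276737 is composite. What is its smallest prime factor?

31

276737 is odd.
Digit sum 32, not divisible by 3.
Ends in 7: not divisible by 5.
7: 276737 = 7·39533 + 6
11: 276737 = 11·25157 + 10
13: 276737 = 13·21287 + 6
17: 276737 = 17·16278 + 11
19: 276737 = 19·14565 + 2
23: 276737 = 23·12032 + 1
29: 276737 = 29·9542 + 19
31: 276737 = 31·8927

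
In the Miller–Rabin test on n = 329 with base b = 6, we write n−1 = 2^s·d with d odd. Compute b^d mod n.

244

329 − 1 = 328 = 2^3 · 41, so d = 41.
6^1 ≡ 6 (mod 329)
6^2 ≡ 6^2 = 36 ≡ 36 (mod 329)
6^4 ≡ 36^2 = 1296 ≡ 309 (mod 329)
6^8 ≡ 309^2 = 95481 ≡ 71 (mod 329)
6^16 ≡ 71^2 = 5041 ≡ 106 (mod 329)
6^32 ≡ 106^2 = 11236 ≡ 50 (mod 329)
41 = 32 + 8 + 1 in binary powers of 2.
So 6^41 ≡ 50 · 71 · 6 ≡ 244 (mod 329).
Squaring chain: 244 → 316 → 169; never reaches −1, so base 6 is a Miller–Rabin witness that 329 is composite.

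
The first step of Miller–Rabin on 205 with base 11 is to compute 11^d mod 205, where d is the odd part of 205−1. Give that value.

205 − 1 = 204 = 2^2 · 51, so d = 51.
11^1 ≡ 11 (mod 205)
11^2 ≡ 11^2 = 121 ≡ 121 (mod 205)
11^4 ≡ 121^2 = 14641 ≡ 86 (mod 205)
11^8 ≡ 86^2 = 7396 ≡ 16 (mod 205)
11^16 ≡ 16^2 = 256 ≡ 51 (mod 205)
11^32 ≡ 51^2 = 2601 ≡ 141 (mod 205)
51 = 32 + 16 + 2 + 1 in binary powers of 2.
So 11^51 ≡ 141 · 51 · 121 · 11 ≡ 181 (mod 205).
Squaring chain: 181 → 166; never reaches −1, so base 11 is a Miller–Rabin witness that 205 is composite.

181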